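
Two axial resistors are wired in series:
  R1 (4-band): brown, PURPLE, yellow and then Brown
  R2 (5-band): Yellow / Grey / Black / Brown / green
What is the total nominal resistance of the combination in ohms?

R1: brown, violet → 17; yellow ×10^4 → 170000 Ω.
R2: yellow, grey, black → 480; brown ×10 → 4800 Ω.
Series: 170000 + 4800 = 174800 Ω.

174800 Ω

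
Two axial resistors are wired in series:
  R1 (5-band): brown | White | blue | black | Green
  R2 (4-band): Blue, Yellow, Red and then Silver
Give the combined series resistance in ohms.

R1: brown, white, blue → 196; black ×1 → 196 Ω.
R2: blue, yellow → 64; red ×10^2 → 6400 Ω.
Series: 196 + 6400 = 6596 Ω.

6596 Ω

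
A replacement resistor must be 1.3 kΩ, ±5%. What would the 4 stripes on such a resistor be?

brown, orange, red, gold

1300 Ω = 13 × 10^2.
1 → brown
3 → orange
Multiplier 10^2 → red.
±5% tolerance → gold.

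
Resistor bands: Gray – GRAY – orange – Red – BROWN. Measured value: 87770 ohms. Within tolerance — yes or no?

Grey → 8 (first significant figure)
Grey → 8 (second significant figure)
Orange → 3 (third significant figure)
Red → ×10^2 multiplier
Brown → ±1% tolerance
883 × 100 = 88300 Ω
Allowed range: 87417 Ω to 89183 Ω.
87770 ohms lies inside that range.

yes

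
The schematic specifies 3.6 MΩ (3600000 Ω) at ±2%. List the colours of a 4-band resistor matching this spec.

orange, blue, green, red

3600000 Ω = 36 × 10^5.
3 → orange
6 → blue
Multiplier 10^5 → green.
±2% tolerance → red.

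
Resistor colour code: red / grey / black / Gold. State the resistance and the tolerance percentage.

28 Ω ±5%

Red → 2 (first significant figure)
Grey → 8 (second significant figure)
Black → ×1 multiplier
Gold → ±5% tolerance
28 × 1 = 28 Ω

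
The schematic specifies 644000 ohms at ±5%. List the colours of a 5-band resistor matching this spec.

644000 Ω = 644 × 10^3.
6 → blue
4 → yellow
4 → yellow
Multiplier 10^3 → orange.
±5% tolerance → gold.

blue, yellow, yellow, orange, gold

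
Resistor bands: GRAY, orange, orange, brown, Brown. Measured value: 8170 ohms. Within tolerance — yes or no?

Grey → 8 (first significant figure)
Orange → 3 (second significant figure)
Orange → 3 (third significant figure)
Brown → ×10 multiplier
Brown → ±1% tolerance
833 × 10 = 8330 Ω
Allowed range: 8246.7 Ω to 8413.3 Ω.
8170 ohms lies outside that range.

no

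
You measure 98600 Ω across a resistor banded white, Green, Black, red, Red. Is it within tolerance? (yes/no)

no

White → 9 (first significant figure)
Green → 5 (second significant figure)
Black → 0 (third significant figure)
Red → ×10^2 multiplier
Red → ±2% tolerance
950 × 100 = 95000 Ω
Allowed range: 93100 Ω to 96900 Ω.
98600 Ω lies outside that range.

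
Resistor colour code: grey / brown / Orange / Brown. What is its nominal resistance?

Grey → 8 (first significant figure)
Brown → 1 (second significant figure)
Orange → ×10^3 multiplier
81 × 1000 = 81000 Ω

81000 Ω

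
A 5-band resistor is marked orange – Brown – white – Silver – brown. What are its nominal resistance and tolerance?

3.19 Ω ±1%

Orange → 3 (first significant figure)
Brown → 1 (second significant figure)
White → 9 (third significant figure)
Silver → ×0.01 multiplier
Brown → ±1% tolerance
319 × 0.01 = 3.19 Ω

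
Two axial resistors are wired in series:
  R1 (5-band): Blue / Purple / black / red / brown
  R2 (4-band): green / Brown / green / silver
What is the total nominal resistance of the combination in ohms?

R1: blue, violet, black → 670; red ×10^2 → 67000 Ω.
R2: green, brown → 51; green ×10^5 → 5100000 Ω.
Series: 67000 + 5100000 = 5167000 Ω.

5167000 Ω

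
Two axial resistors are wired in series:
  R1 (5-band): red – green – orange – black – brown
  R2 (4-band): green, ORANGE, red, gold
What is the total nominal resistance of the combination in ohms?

R1: red, green, orange → 253; black ×1 → 253 Ω.
R2: green, orange → 53; red ×10^2 → 5300 Ω.
Series: 253 + 5300 = 5553 Ω.

5553 Ω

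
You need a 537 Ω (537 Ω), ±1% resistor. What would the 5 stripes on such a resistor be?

green, orange, violet, black, brown

537 Ω = 537 × 10^0.
5 → green
3 → orange
7 → violet
Multiplier 10^0 → black.
±1% tolerance → brown.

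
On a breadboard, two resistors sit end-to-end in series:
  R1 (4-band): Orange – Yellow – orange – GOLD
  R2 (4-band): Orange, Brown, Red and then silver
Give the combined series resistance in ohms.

37100 Ω

R1: orange, yellow → 34; orange ×10^3 → 34000 Ω.
R2: orange, brown → 31; red ×10^2 → 3100 Ω.
Series: 34000 + 3100 = 37100 Ω.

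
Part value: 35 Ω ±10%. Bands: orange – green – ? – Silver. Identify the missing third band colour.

black

35 Ω = 35 × 10^0.
The third band is the multiplier, 10^0, which is black.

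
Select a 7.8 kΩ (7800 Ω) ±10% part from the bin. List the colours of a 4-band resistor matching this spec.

7800 Ω = 78 × 10^2.
7 → violet
8 → grey
Multiplier 10^2 → red.
±10% tolerance → silver.

violet, grey, red, silver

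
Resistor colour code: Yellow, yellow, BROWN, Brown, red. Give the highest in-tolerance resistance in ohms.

4498.2 Ω

Yellow → 4 (first significant figure)
Yellow → 4 (second significant figure)
Brown → 1 (third significant figure)
Brown → ×10 multiplier
Red → ±2% tolerance
441 × 10 = 4410 Ω
Highest = 4410 × (1 + 2/100) = 4498.2 Ω.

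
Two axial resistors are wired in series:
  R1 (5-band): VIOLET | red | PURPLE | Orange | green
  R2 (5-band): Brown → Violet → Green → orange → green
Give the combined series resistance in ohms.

902000 Ω

R1: violet, red, violet → 727; orange ×10^3 → 727000 Ω.
R2: brown, violet, green → 175; orange ×10^3 → 175000 Ω.
Series: 727000 + 175000 = 902000 Ω.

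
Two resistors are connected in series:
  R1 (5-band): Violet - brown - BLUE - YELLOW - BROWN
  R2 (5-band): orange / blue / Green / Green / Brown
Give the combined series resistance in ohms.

R1: violet, brown, blue → 716; yellow ×10^4 → 7160000 Ω.
R2: orange, blue, green → 365; green ×10^5 → 36500000 Ω.
Series: 7160000 + 36500000 = 43660000 Ω.

43660000 Ω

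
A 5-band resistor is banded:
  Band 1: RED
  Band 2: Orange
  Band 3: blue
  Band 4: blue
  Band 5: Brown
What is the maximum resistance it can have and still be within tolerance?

Red → 2 (first significant figure)
Orange → 3 (second significant figure)
Blue → 6 (third significant figure)
Blue → ×10^6 multiplier
Brown → ±1% tolerance
236 × 1000000 = 236000000 Ω
Maximum = 236000000 × (1 + 1/100) = 238360000 Ω.

238360000 Ω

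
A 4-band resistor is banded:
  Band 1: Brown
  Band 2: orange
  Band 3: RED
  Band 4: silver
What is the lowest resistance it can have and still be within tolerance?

Brown → 1 (first significant figure)
Orange → 3 (second significant figure)
Red → ×10^2 multiplier
Silver → ±10% tolerance
13 × 100 = 1300 Ω
Lowest = 1300 × (1 − 10/100) = 1170 Ω.

1170 Ω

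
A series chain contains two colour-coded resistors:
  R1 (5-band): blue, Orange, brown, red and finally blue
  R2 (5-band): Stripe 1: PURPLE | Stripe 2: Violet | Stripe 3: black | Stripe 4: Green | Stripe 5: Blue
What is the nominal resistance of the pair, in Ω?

R1: blue, orange, brown → 631; red ×10^2 → 63100 Ω.
R2: violet, violet, black → 770; green ×10^5 → 77000000 Ω.
Series: 63100 + 77000000 = 77063100 Ω.

77063100 Ω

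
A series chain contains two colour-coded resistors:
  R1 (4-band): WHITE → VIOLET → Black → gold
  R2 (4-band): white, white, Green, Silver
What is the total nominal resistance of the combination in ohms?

R1: white, violet → 97; black ×1 → 97 Ω.
R2: white, white → 99; green ×10^5 → 9900000 Ω.
Series: 97 + 9900000 = 9900097 Ω.

9900097 Ω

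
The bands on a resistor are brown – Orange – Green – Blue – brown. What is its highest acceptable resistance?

Brown → 1 (first significant figure)
Orange → 3 (second significant figure)
Green → 5 (third significant figure)
Blue → ×10^6 multiplier
Brown → ±1% tolerance
135 × 1000000 = 135000000 Ω
Highest = 135000000 × (1 + 1/100) = 136350000 Ω.

136350000 Ω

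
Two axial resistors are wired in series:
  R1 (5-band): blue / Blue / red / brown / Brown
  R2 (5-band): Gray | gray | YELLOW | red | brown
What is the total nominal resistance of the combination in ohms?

R1: blue, blue, red → 662; brown ×10 → 6620 Ω.
R2: grey, grey, yellow → 884; red ×10^2 → 88400 Ω.
Series: 6620 + 88400 = 95020 Ω.

95020 Ω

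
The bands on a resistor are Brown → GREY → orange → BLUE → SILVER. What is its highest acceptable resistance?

201300000 Ω

Brown → 1 (first significant figure)
Grey → 8 (second significant figure)
Orange → 3 (third significant figure)
Blue → ×10^6 multiplier
Silver → ±10% tolerance
183 × 1000000 = 183000000 Ω
Highest = 183000000 × (1 + 10/100) = 201300000 Ω.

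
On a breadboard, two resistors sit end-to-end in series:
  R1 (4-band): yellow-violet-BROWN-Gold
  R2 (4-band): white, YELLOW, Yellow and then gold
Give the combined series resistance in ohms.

R1: yellow, violet → 47; brown ×10 → 470 Ω.
R2: white, yellow → 94; yellow ×10^4 → 940000 Ω.
Series: 470 + 940000 = 940470 Ω.

940470 Ω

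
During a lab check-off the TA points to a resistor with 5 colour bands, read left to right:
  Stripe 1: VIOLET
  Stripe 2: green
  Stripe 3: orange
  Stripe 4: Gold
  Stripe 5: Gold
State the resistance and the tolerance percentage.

Violet → 7 (first significant figure)
Green → 5 (second significant figure)
Orange → 3 (third significant figure)
Gold → ×0.1 multiplier
Gold → ±5% tolerance
753 × 0.1 = 75.3 Ω

75.3 Ω ±5%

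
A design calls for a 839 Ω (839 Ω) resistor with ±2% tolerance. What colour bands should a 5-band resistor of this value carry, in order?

grey, orange, white, black, red

839 Ω = 839 × 10^0.
8 → grey
3 → orange
9 → white
Multiplier 10^0 → black.
±2% tolerance → red.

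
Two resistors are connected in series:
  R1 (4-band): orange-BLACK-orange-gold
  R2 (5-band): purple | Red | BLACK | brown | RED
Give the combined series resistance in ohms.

R1: orange, black → 30; orange ×10^3 → 30000 Ω.
R2: violet, red, black → 720; brown ×10 → 7200 Ω.
Series: 30000 + 7200 = 37200 Ω.

37200 Ω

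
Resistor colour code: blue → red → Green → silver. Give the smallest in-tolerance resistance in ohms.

5580000 Ω

Blue → 6 (first significant figure)
Red → 2 (second significant figure)
Green → ×10^5 multiplier
Silver → ±10% tolerance
62 × 100000 = 6200000 Ω
Smallest = 6200000 × (1 − 10/100) = 5580000 Ω.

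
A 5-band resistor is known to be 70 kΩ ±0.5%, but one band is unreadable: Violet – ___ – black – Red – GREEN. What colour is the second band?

black

70000 Ω = 700 × 10^2.
The second band gives digit 0 of the significand, and 0 is black.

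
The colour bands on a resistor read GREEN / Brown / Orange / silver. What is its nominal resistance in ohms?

Green → 5 (first significant figure)
Brown → 1 (second significant figure)
Orange → ×10^3 multiplier
51 × 1000 = 51000 Ω

51000 Ω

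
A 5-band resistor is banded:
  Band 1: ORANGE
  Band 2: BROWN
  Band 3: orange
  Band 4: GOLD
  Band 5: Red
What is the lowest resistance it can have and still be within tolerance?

Orange → 3 (first significant figure)
Brown → 1 (second significant figure)
Orange → 3 (third significant figure)
Gold → ×0.1 multiplier
Red → ±2% tolerance
313 × 0.1 = 31.3 Ω
Lowest = 31.3 × (1 − 2/100) = 30.674 Ω.

30.674 Ω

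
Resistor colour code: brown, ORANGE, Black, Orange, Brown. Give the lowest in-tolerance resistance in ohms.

Brown → 1 (first significant figure)
Orange → 3 (second significant figure)
Black → 0 (third significant figure)
Orange → ×10^3 multiplier
Brown → ±1% tolerance
130 × 1000 = 130000 Ω
Lowest = 130000 × (1 − 1/100) = 128700 Ω.

128700 Ω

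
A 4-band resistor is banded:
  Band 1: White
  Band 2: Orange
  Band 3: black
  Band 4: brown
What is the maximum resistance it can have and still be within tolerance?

93.93 Ω

White → 9 (first significant figure)
Orange → 3 (second significant figure)
Black → ×1 multiplier
Brown → ±1% tolerance
93 × 1 = 93 Ω
Maximum = 93 × (1 + 1/100) = 93.93 Ω.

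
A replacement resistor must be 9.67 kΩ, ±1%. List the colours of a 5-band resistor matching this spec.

9670 Ω = 967 × 10^1.
9 → white
6 → blue
7 → violet
Multiplier 10^1 → brown.
±1% tolerance → brown.

white, blue, violet, brown, brown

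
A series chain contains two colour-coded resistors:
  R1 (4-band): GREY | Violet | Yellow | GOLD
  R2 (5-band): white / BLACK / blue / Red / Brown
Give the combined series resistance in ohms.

960600 Ω

R1: grey, violet → 87; yellow ×10^4 → 870000 Ω.
R2: white, black, blue → 906; red ×10^2 → 90600 Ω.
Series: 870000 + 90600 = 960600 Ω.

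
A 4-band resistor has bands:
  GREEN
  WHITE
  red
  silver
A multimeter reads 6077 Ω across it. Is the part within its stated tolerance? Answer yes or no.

Green → 5 (first significant figure)
White → 9 (second significant figure)
Red → ×10^2 multiplier
Silver → ±10% tolerance
59 × 100 = 5900 Ω
Allowed range: 5310 Ω to 6490 Ω.
6077 Ω lies inside that range.

yes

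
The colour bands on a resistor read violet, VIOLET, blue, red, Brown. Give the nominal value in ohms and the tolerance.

77600 Ω ±1%

Violet → 7 (first significant figure)
Violet → 7 (second significant figure)
Blue → 6 (third significant figure)
Red → ×10^2 multiplier
Brown → ±1% tolerance
776 × 100 = 77600 Ω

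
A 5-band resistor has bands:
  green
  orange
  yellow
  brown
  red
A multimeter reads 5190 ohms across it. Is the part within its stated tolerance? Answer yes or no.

no

Green → 5 (first significant figure)
Orange → 3 (second significant figure)
Yellow → 4 (third significant figure)
Brown → ×10 multiplier
Red → ±2% tolerance
534 × 10 = 5340 Ω
Allowed range: 5233.2 Ω to 5446.8 Ω.
5190 ohms lies outside that range.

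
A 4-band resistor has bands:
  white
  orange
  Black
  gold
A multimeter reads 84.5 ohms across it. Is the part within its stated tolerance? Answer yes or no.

White → 9 (first significant figure)
Orange → 3 (second significant figure)
Black → ×1 multiplier
Gold → ±5% tolerance
93 × 1 = 93 Ω
Allowed range: 88.35 Ω to 97.65 Ω.
84.5 ohms lies outside that range.

no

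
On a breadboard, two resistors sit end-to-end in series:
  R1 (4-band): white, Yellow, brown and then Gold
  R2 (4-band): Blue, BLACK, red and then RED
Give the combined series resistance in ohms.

6940 Ω

R1: white, yellow → 94; brown ×10 → 940 Ω.
R2: blue, black → 60; red ×10^2 → 6000 Ω.
Series: 940 + 6000 = 6940 Ω.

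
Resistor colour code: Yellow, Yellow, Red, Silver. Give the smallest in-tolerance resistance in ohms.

Yellow → 4 (first significant figure)
Yellow → 4 (second significant figure)
Red → ×10^2 multiplier
Silver → ±10% tolerance
44 × 100 = 4400 Ω
Smallest = 4400 × (1 − 10/100) = 3960 Ω.

3960 Ω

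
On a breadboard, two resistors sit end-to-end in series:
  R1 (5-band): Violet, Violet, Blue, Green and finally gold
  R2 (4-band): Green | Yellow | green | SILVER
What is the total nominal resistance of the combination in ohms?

R1: violet, violet, blue → 776; green ×10^5 → 77600000 Ω.
R2: green, yellow → 54; green ×10^5 → 5400000 Ω.
Series: 77600000 + 5400000 = 83000000 Ω.

83000000 Ω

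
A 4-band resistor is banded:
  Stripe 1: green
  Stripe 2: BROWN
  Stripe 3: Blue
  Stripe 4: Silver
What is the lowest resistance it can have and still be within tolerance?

Green → 5 (first significant figure)
Brown → 1 (second significant figure)
Blue → ×10^6 multiplier
Silver → ±10% tolerance
51 × 1000000 = 51000000 Ω
Lowest = 51000000 × (1 − 10/100) = 45900000 Ω.

45900000 Ω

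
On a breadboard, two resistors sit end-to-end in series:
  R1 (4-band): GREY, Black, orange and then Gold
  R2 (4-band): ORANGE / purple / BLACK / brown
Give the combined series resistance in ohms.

80037 Ω

R1: grey, black → 80; orange ×10^3 → 80000 Ω.
R2: orange, violet → 37; black ×1 → 37 Ω.
Series: 80000 + 37 = 80037 Ω.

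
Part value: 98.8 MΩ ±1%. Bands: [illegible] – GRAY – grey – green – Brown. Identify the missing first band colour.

98800000 Ω = 988 × 10^5.
The first band gives digit 9 of the significand, and 9 is white.

white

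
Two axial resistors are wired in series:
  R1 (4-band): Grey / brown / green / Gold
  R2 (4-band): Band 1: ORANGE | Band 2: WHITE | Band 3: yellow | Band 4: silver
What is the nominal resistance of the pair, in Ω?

8490000 Ω

R1: grey, brown → 81; green ×10^5 → 8100000 Ω.
R2: orange, white → 39; yellow ×10^4 → 390000 Ω.
Series: 8100000 + 390000 = 8490000 Ω.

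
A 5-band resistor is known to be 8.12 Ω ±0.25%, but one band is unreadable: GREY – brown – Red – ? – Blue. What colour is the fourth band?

8.12 Ω = 812 × 10^-2.
The fourth band is the multiplier, 10^-2, which is silver.

silver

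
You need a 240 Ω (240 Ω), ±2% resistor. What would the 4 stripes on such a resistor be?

240 Ω = 24 × 10^1.
2 → red
4 → yellow
Multiplier 10^1 → brown.
±2% tolerance → red.

red, yellow, brown, red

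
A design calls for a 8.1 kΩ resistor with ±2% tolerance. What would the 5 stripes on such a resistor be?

8100 Ω = 810 × 10^1.
8 → grey
1 → brown
0 → black
Multiplier 10^1 → brown.
±2% tolerance → red.

grey, brown, black, brown, red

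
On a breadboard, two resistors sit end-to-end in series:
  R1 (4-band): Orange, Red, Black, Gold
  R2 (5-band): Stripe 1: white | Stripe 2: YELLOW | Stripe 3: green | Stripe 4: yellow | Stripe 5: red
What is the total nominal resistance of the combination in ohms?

9450032 Ω

R1: orange, red → 32; black ×1 → 32 Ω.
R2: white, yellow, green → 945; yellow ×10^4 → 9450000 Ω.
Series: 32 + 9450000 = 9450032 Ω.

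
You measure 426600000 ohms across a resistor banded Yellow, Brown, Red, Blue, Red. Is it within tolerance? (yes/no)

no

Yellow → 4 (first significant figure)
Brown → 1 (second significant figure)
Red → 2 (third significant figure)
Blue → ×10^6 multiplier
Red → ±2% tolerance
412 × 1000000 = 412000000 Ω
Allowed range: 403760000 Ω to 420240000 Ω.
426600000 ohms lies outside that range.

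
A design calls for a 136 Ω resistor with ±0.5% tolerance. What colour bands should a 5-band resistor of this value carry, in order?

brown, orange, blue, black, green

136 Ω = 136 × 10^0.
1 → brown
3 → orange
6 → blue
Multiplier 10^0 → black.
±0.5% tolerance → green.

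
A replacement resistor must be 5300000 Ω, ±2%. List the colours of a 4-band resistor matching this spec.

5300000 Ω = 53 × 10^5.
5 → green
3 → orange
Multiplier 10^5 → green.
±2% tolerance → red.

green, orange, green, red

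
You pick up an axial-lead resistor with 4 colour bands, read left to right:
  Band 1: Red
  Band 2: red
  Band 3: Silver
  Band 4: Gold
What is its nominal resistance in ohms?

Red → 2 (first significant figure)
Red → 2 (second significant figure)
Silver → ×0.01 multiplier
22 × 0.01 = 0.22 Ω

0.22 Ω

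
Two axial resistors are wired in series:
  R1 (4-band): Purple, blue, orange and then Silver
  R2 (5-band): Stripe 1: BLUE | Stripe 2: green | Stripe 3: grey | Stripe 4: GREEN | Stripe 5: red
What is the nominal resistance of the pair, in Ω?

R1: violet, blue → 76; orange ×10^3 → 76000 Ω.
R2: blue, green, grey → 658; green ×10^5 → 65800000 Ω.
Series: 76000 + 65800000 = 65876000 Ω.

65876000 Ω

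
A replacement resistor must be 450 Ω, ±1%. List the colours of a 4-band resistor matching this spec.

450 Ω = 45 × 10^1.
4 → yellow
5 → green
Multiplier 10^1 → brown.
±1% tolerance → brown.

yellow, green, brown, brown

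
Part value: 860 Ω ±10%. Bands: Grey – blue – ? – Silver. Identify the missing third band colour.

brown

860 Ω = 86 × 10^1.
The third band is the multiplier, 10^1, which is brown.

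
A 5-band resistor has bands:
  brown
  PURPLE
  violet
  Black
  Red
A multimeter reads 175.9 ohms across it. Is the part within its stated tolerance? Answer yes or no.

yes

Brown → 1 (first significant figure)
Violet → 7 (second significant figure)
Violet → 7 (third significant figure)
Black → ×1 multiplier
Red → ±2% tolerance
177 × 1 = 177 Ω
Allowed range: 173.46 Ω to 180.54 Ω.
175.9 ohms lies inside that range.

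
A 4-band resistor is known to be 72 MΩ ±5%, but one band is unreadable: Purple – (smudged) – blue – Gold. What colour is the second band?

72000000 Ω = 72 × 10^6.
The second band gives digit 2 of the significand, and 2 is red.

red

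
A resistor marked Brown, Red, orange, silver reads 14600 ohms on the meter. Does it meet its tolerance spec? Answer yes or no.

no

Brown → 1 (first significant figure)
Red → 2 (second significant figure)
Orange → ×10^3 multiplier
Silver → ±10% tolerance
12 × 1000 = 12000 Ω
Allowed range: 10800 Ω to 13200 Ω.
14600 ohms lies outside that range.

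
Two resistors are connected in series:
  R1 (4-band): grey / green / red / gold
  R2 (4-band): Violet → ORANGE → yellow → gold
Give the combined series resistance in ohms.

738500 Ω

R1: grey, green → 85; red ×10^2 → 8500 Ω.
R2: violet, orange → 73; yellow ×10^4 → 730000 Ω.
Series: 8500 + 730000 = 738500 Ω.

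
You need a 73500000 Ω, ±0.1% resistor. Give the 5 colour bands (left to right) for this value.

violet, orange, green, green, violet

73500000 Ω = 735 × 10^5.
7 → violet
3 → orange
5 → green
Multiplier 10^5 → green.
±0.1% tolerance → violet.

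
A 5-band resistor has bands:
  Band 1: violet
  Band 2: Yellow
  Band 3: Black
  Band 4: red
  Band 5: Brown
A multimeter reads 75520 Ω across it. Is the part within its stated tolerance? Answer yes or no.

no

Violet → 7 (first significant figure)
Yellow → 4 (second significant figure)
Black → 0 (third significant figure)
Red → ×10^2 multiplier
Brown → ±1% tolerance
740 × 100 = 74000 Ω
Allowed range: 73260 Ω to 74740 Ω.
75520 Ω lies outside that range.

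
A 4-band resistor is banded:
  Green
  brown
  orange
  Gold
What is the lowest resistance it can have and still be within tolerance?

48450 Ω

Green → 5 (first significant figure)
Brown → 1 (second significant figure)
Orange → ×10^3 multiplier
Gold → ±5% tolerance
51 × 1000 = 51000 Ω
Lowest = 51000 × (1 − 5/100) = 48450 Ω.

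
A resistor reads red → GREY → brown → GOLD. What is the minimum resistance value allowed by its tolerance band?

266 Ω

Red → 2 (first significant figure)
Grey → 8 (second significant figure)
Brown → ×10 multiplier
Gold → ±5% tolerance
28 × 10 = 280 Ω
Minimum = 280 × (1 − 5/100) = 266 Ω.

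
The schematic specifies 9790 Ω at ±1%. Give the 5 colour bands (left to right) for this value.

white, violet, white, brown, brown

9790 Ω = 979 × 10^1.
9 → white
7 → violet
9 → white
Multiplier 10^1 → brown.
±1% tolerance → brown.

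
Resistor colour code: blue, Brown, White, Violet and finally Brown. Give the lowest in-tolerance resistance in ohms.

Blue → 6 (first significant figure)
Brown → 1 (second significant figure)
White → 9 (third significant figure)
Violet → ×10^7 multiplier
Brown → ±1% tolerance
619 × 10000000 = 6190000000 Ω
Lowest = 6190000000 × (1 − 1/100) = 6128100000 Ω.

6128100000 Ω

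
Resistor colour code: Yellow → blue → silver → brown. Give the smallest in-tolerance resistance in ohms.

Yellow → 4 (first significant figure)
Blue → 6 (second significant figure)
Silver → ×0.01 multiplier
Brown → ±1% tolerance
46 × 0.01 = 0.46 Ω
Smallest = 0.46 × (1 − 1/100) = 0.4554 Ω.

0.4554 Ω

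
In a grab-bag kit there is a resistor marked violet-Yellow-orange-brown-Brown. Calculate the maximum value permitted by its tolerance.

7504.3 Ω

Violet → 7 (first significant figure)
Yellow → 4 (second significant figure)
Orange → 3 (third significant figure)
Brown → ×10 multiplier
Brown → ±1% tolerance
743 × 10 = 7430 Ω
Maximum = 7430 × (1 + 1/100) = 7504.3 Ω.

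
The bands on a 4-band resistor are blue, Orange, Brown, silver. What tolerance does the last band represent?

The last band, silver, is the tolerance band.
Silver corresponds to ±10%.

±10%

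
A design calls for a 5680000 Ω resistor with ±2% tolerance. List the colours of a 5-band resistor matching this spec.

green, blue, grey, yellow, red

5680000 Ω = 568 × 10^4.
5 → green
6 → blue
8 → grey
Multiplier 10^4 → yellow.
±2% tolerance → red.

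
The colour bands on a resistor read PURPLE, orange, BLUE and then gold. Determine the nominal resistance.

Violet → 7 (first significant figure)
Orange → 3 (second significant figure)
Blue → ×10^6 multiplier
73 × 1000000 = 73000000 Ω

73000000 Ω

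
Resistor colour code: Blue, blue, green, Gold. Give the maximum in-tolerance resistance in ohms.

6930000 Ω

Blue → 6 (first significant figure)
Blue → 6 (second significant figure)
Green → ×10^5 multiplier
Gold → ±5% tolerance
66 × 100000 = 6600000 Ω
Maximum = 6600000 × (1 + 5/100) = 6930000 Ω.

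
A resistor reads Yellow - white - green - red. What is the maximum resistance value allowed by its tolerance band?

Yellow → 4 (first significant figure)
White → 9 (second significant figure)
Green → ×10^5 multiplier
Red → ±2% tolerance
49 × 100000 = 4900000 Ω
Maximum = 4900000 × (1 + 2/100) = 4998000 Ω.

4998000 Ω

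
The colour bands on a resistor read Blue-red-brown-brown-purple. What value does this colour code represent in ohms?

Blue → 6 (first significant figure)
Red → 2 (second significant figure)
Brown → 1 (third significant figure)
Brown → ×10 multiplier
621 × 10 = 6210 Ω

6210 Ω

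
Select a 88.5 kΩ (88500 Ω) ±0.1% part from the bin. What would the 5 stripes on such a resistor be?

88500 Ω = 885 × 10^2.
8 → grey
8 → grey
5 → green
Multiplier 10^2 → red.
±0.1% tolerance → violet.

grey, grey, green, red, violet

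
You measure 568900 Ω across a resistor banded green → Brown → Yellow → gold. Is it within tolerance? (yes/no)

Green → 5 (first significant figure)
Brown → 1 (second significant figure)
Yellow → ×10^4 multiplier
Gold → ±5% tolerance
51 × 10000 = 510000 Ω
Allowed range: 484500 Ω to 535500 Ω.
568900 Ω lies outside that range.

no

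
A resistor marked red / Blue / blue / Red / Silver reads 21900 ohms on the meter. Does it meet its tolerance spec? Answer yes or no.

Red → 2 (first significant figure)
Blue → 6 (second significant figure)
Blue → 6 (third significant figure)
Red → ×10^2 multiplier
Silver → ±10% tolerance
266 × 100 = 26600 Ω
Allowed range: 23940 Ω to 29260 Ω.
21900 ohms lies outside that range.

no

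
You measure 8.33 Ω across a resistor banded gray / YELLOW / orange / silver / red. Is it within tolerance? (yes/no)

Grey → 8 (first significant figure)
Yellow → 4 (second significant figure)
Orange → 3 (third significant figure)
Silver → ×0.01 multiplier
Red → ±2% tolerance
843 × 0.01 = 8.43 Ω
Allowed range: 8.2614 Ω to 8.5986 Ω.
8.33 Ω lies inside that range.

yes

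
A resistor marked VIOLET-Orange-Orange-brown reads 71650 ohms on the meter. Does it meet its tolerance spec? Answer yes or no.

no

Violet → 7 (first significant figure)
Orange → 3 (second significant figure)
Orange → ×10^3 multiplier
Brown → ±1% tolerance
73 × 1000 = 73000 Ω
Allowed range: 72270 Ω to 73730 Ω.
71650 ohms lies outside that range.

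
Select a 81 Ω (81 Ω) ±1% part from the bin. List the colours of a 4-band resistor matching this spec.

grey, brown, black, brown

81 Ω = 81 × 10^0.
8 → grey
1 → brown
Multiplier 10^0 → black.
±1% tolerance → brown.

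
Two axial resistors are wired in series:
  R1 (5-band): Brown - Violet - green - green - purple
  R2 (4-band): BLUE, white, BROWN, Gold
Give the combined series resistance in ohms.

R1: brown, violet, green → 175; green ×10^5 → 17500000 Ω.
R2: blue, white → 69; brown ×10 → 690 Ω.
Series: 17500000 + 690 = 17500690 Ω.

17500690 Ω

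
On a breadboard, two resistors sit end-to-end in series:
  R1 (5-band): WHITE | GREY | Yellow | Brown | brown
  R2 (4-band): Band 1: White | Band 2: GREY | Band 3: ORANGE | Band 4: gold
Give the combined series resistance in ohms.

107840 Ω

R1: white, grey, yellow → 984; brown ×10 → 9840 Ω.
R2: white, grey → 98; orange ×10^3 → 98000 Ω.
Series: 9840 + 98000 = 107840 Ω.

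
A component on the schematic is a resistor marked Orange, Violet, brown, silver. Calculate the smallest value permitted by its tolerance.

Orange → 3 (first significant figure)
Violet → 7 (second significant figure)
Brown → ×10 multiplier
Silver → ±10% tolerance
37 × 10 = 370 Ω
Smallest = 370 × (1 − 10/100) = 333 Ω.

333 Ω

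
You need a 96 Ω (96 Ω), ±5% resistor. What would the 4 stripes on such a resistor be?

white, blue, black, gold

96 Ω = 96 × 10^0.
9 → white
6 → blue
Multiplier 10^0 → black.
±5% tolerance → gold.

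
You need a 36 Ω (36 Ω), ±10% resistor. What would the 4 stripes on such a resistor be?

36 Ω = 36 × 10^0.
3 → orange
6 → blue
Multiplier 10^0 → black.
±10% tolerance → silver.

orange, blue, black, silver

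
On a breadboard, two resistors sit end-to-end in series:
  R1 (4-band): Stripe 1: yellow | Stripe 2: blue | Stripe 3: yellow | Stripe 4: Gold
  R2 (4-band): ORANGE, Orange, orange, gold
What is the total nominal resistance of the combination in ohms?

493000 Ω

R1: yellow, blue → 46; yellow ×10^4 → 460000 Ω.
R2: orange, orange → 33; orange ×10^3 → 33000 Ω.
Series: 460000 + 33000 = 493000 Ω.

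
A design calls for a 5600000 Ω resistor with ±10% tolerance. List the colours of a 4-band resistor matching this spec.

5600000 Ω = 56 × 10^5.
5 → green
6 → blue
Multiplier 10^5 → green.
±10% tolerance → silver.

green, blue, green, silver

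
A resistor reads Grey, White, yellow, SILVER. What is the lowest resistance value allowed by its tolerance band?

801000 Ω

Grey → 8 (first significant figure)
White → 9 (second significant figure)
Yellow → ×10^4 multiplier
Silver → ±10% tolerance
89 × 10000 = 890000 Ω
Lowest = 890000 × (1 − 10/100) = 801000 Ω.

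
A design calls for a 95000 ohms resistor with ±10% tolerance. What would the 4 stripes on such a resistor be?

white, green, orange, silver

95000 Ω = 95 × 10^3.
9 → white
5 → green
Multiplier 10^3 → orange.
±10% tolerance → silver.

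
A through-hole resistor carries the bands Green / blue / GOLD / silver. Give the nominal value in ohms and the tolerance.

Green → 5 (first significant figure)
Blue → 6 (second significant figure)
Gold → ×0.1 multiplier
Silver → ±10% tolerance
56 × 0.1 = 5.6 Ω

5.6 Ω ±10%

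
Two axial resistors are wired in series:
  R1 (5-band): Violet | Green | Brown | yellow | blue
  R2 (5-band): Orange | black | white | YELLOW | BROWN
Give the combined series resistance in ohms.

R1: violet, green, brown → 751; yellow ×10^4 → 7510000 Ω.
R2: orange, black, white → 309; yellow ×10^4 → 3090000 Ω.
Series: 7510000 + 3090000 = 10600000 Ω.

10600000 Ω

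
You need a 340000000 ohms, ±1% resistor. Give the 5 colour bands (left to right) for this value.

orange, yellow, black, blue, brown

340000000 Ω = 340 × 10^6.
3 → orange
4 → yellow
0 → black
Multiplier 10^6 → blue.
±1% tolerance → brown.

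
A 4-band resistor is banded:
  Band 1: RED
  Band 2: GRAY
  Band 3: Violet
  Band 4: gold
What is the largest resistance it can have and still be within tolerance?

Red → 2 (first significant figure)
Grey → 8 (second significant figure)
Violet → ×10^7 multiplier
Gold → ±5% tolerance
28 × 10000000 = 280000000 Ω
Largest = 280000000 × (1 + 5/100) = 294000000 Ω.

294000000 Ω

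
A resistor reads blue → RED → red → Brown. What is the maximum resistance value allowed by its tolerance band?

6262 Ω

Blue → 6 (first significant figure)
Red → 2 (second significant figure)
Red → ×10^2 multiplier
Brown → ±1% tolerance
62 × 100 = 6200 Ω
Maximum = 6200 × (1 + 1/100) = 6262 Ω.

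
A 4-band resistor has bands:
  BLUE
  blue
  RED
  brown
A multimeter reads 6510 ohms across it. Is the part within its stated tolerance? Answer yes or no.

no

Blue → 6 (first significant figure)
Blue → 6 (second significant figure)
Red → ×10^2 multiplier
Brown → ±1% tolerance
66 × 100 = 6600 Ω
Allowed range: 6534 Ω to 6666 Ω.
6510 ohms lies outside that range.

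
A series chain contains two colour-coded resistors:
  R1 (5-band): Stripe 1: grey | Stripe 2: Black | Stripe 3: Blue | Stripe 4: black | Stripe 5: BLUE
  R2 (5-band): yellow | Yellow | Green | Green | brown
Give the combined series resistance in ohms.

44500806 Ω

R1: grey, black, blue → 806; black ×1 → 806 Ω.
R2: yellow, yellow, green → 445; green ×10^5 → 44500000 Ω.
Series: 806 + 44500000 = 44500806 Ω.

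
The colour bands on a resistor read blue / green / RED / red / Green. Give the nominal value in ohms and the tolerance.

Blue → 6 (first significant figure)
Green → 5 (second significant figure)
Red → 2 (third significant figure)
Red → ×10^2 multiplier
Green → ±0.5% tolerance
652 × 100 = 65200 Ω

65200 Ω ±0.5%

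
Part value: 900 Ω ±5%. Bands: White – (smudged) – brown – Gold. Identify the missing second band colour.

black

900 Ω = 90 × 10^1.
The second band gives digit 0 of the significand, and 0 is black.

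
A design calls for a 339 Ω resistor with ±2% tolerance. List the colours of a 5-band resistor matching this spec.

339 Ω = 339 × 10^0.
3 → orange
3 → orange
9 → white
Multiplier 10^0 → black.
±2% tolerance → red.

orange, orange, white, black, red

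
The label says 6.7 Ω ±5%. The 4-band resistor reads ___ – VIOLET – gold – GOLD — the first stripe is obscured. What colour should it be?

6.7 Ω = 67 × 10^-1.
The first band gives digit 6 of the significand, and 6 is blue.

blue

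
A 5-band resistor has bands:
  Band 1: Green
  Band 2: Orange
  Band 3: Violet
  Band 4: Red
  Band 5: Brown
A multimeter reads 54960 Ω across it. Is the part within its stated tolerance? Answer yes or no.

no

Green → 5 (first significant figure)
Orange → 3 (second significant figure)
Violet → 7 (third significant figure)
Red → ×10^2 multiplier
Brown → ±1% tolerance
537 × 100 = 53700 Ω
Allowed range: 53163 Ω to 54237 Ω.
54960 Ω lies outside that range.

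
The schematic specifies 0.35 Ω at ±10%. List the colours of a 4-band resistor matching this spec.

orange, green, silver, silver

0.35 Ω = 35 × 10^-2.
3 → orange
5 → green
Multiplier 10^-2 → silver.
±10% tolerance → silver.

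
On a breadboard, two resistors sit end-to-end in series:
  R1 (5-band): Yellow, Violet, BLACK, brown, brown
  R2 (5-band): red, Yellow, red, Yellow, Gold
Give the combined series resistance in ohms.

R1: yellow, violet, black → 470; brown ×10 → 4700 Ω.
R2: red, yellow, red → 242; yellow ×10^4 → 2420000 Ω.
Series: 4700 + 2420000 = 2424700 Ω.

2424700 Ω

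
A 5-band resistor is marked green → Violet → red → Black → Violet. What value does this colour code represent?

572 Ω

Green → 5 (first significant figure)
Violet → 7 (second significant figure)
Red → 2 (third significant figure)
Black → ×1 multiplier
572 × 1 = 572 Ω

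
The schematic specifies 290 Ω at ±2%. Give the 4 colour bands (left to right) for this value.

red, white, brown, red

290 Ω = 29 × 10^1.
2 → red
9 → white
Multiplier 10^1 → brown.
±2% tolerance → red.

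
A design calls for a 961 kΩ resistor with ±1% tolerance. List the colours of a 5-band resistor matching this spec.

961000 Ω = 961 × 10^3.
9 → white
6 → blue
1 → brown
Multiplier 10^3 → orange.
±1% tolerance → brown.

white, blue, brown, orange, brown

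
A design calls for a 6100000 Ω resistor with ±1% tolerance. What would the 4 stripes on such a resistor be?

6100000 Ω = 61 × 10^5.
6 → blue
1 → brown
Multiplier 10^5 → green.
±1% tolerance → brown.

blue, brown, green, brown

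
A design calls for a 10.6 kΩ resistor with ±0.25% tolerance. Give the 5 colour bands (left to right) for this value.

10600 Ω = 106 × 10^2.
1 → brown
0 → black
6 → blue
Multiplier 10^2 → red.
±0.25% tolerance → blue.

brown, black, blue, red, blue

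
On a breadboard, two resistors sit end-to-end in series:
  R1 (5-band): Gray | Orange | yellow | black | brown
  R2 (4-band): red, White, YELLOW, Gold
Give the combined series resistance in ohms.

290834 Ω

R1: grey, orange, yellow → 834; black ×1 → 834 Ω.
R2: red, white → 29; yellow ×10^4 → 290000 Ω.
Series: 834 + 290000 = 290834 Ω.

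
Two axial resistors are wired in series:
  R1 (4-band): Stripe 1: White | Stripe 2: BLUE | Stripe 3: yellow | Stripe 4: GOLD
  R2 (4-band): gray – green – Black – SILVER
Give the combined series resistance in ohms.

R1: white, blue → 96; yellow ×10^4 → 960000 Ω.
R2: grey, green → 85; black ×1 → 85 Ω.
Series: 960000 + 85 = 960085 Ω.

960085 Ω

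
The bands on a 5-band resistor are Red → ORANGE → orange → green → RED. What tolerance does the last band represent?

The last band, red, is the tolerance band.
Red corresponds to ±2%.

±2%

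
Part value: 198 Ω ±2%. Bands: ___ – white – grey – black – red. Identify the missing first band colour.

198 Ω = 198 × 10^0.
The first band gives digit 1 of the significand, and 1 is brown.

brown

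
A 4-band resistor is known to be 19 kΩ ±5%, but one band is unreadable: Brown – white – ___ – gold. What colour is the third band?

19000 Ω = 19 × 10^3.
The third band is the multiplier, 10^3, which is orange.

orange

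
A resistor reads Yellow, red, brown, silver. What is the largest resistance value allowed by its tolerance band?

462 Ω

Yellow → 4 (first significant figure)
Red → 2 (second significant figure)
Brown → ×10 multiplier
Silver → ±10% tolerance
42 × 10 = 420 Ω
Largest = 420 × (1 + 10/100) = 462 Ω.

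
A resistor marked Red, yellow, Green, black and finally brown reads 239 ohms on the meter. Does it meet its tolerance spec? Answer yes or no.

Red → 2 (first significant figure)
Yellow → 4 (second significant figure)
Green → 5 (third significant figure)
Black → ×1 multiplier
Brown → ±1% tolerance
245 × 1 = 245 Ω
Allowed range: 242.55 Ω to 247.45 Ω.
239 ohms lies outside that range.

no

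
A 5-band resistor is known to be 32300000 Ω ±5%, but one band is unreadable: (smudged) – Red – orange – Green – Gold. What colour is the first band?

32300000 Ω = 323 × 10^5.
The first band gives digit 3 of the significand, and 3 is orange.

orange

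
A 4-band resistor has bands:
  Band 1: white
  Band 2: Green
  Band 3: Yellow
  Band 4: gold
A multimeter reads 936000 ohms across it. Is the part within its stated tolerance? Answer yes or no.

yes

White → 9 (first significant figure)
Green → 5 (second significant figure)
Yellow → ×10^4 multiplier
Gold → ±5% tolerance
95 × 10000 = 950000 Ω
Allowed range: 902500 Ω to 997500 Ω.
936000 ohms lies inside that range.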